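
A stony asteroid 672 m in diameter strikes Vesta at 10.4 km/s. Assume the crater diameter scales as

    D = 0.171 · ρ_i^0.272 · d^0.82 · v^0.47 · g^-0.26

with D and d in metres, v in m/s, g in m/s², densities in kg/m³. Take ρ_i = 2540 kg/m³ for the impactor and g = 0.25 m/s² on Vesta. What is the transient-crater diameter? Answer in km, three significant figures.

In SI units: v = 10400 m/s.
ρ_i^0.272 = 2540^0.272 = 8.436
d^0.82 = 672^0.82 = 208.2
v^0.47 = 10400^0.47 = 77.27
g^-0.26 = 0.25^-0.26 = 1.434
D = 0.171 × 8.436 × 208.2 × 77.27 × 1.434 = 33279 m
   = 33.28 km

D ≈ 33.3 km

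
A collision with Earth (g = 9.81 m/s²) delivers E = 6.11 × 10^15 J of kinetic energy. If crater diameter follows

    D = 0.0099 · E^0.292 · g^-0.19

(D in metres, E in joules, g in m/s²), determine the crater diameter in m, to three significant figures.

D ≈ 261 m

E^0.292 = (6.11 × 10^15)^0.292 = 4.069 × 10^4
g^-0.19 = 9.81^-0.19 = 0.6480
D = 0.0099 × 4.069 × 10^4 × 0.6480 = 261.0 m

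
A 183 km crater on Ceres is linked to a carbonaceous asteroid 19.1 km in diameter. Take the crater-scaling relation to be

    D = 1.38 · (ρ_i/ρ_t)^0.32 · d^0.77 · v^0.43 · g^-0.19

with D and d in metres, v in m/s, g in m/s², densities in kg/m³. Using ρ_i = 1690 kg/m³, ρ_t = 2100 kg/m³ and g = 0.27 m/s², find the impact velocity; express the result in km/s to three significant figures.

Rearranging for v: v = [D / (1.38 · (1690/2100)^0.32 · 19100^0.77 · 0.27^-0.19)]^(1/0.43).
D = 183000 m.
(1690/2100)^0.32 = 0.9329
19100^0.77 = 1979
0.27^-0.19 = 1.282
Denominator = 1.38 × 0.9329 × 1979 × 1.282 = 3266
D / 3266 = 183000 / 3266 = 56.03
v = 56.03^(1/0.43) = 56.03^2.3256 = 11645 m/s

v ≈ 11.6 km/s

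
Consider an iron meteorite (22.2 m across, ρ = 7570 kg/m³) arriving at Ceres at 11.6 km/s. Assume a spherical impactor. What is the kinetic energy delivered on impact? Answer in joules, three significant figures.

E ≈ 2.92 × 10^15 J

v = 11600 m/s.
Mass m = (π/6) ρ d³ = (π/6) × 7570 × (22.2)³ = 4.337 × 10^7 kg
E = ½ m v² = 0.5 × 4.337 × 10^7 × (11600)² = 2.918 × 10^15 J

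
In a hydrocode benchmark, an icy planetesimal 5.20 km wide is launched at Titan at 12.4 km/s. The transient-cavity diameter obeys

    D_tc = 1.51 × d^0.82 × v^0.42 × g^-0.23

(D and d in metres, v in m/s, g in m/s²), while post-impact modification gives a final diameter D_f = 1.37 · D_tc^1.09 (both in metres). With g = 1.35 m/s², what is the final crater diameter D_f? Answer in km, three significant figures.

D_f ≈ 312 km

In SI: d = 5200 m, v = 12400 m/s.
d^0.82 = 5200^0.82 = 1115
v^0.42 = 12400^0.42 = 52.39
g^-0.23 = 1.35^-0.23 = 0.9333
D_tc = 1.51 × 1115 × 52.39 × 0.9333 = 82320 m
D_f = 1.37 × (82320)^1.09 = 3.123 × 10^5 m
     = 312.3 km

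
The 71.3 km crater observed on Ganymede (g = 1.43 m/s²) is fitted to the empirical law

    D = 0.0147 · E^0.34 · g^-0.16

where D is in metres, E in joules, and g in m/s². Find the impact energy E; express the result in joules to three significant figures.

Rearranging: E = [D / (0.0147 · g^-0.16)]^(1/0.34).
D = 71300 m.
g^-0.16 = 1.43^-0.16 = 0.9444
D / (0.0147 × 0.9444) = 71300 / (0.01388) = 5.137 × 10^6
E = (5.137 × 10^6)^2.9412 = 5.464 × 10^19 J

E ≈ 5.46 × 10^19 J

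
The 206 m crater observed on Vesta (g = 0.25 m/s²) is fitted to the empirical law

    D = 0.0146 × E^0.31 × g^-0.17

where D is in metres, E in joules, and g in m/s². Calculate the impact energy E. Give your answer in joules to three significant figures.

Rearranging: E = [D / (0.0146 · g^-0.17)]^(1/0.31).
g^-0.17 = 0.25^-0.17 = 1.266
D / (0.0146 × 1.266) = 206 / (0.01848) = 1.115 × 10^4
E = (1.115 × 10^4)^3.2258 = 1.137 × 10^13 J

E ≈ 1.14 × 10^13 J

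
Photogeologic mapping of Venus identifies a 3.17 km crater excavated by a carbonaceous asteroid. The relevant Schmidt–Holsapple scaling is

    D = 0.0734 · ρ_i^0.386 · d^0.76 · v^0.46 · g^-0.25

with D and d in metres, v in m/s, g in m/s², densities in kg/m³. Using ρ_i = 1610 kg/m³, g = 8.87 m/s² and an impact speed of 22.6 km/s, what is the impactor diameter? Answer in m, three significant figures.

d ≈ 140 m

Rearranging for d: d = [D / (0.0734 · 1610^0.386 · 22600^0.46 · 8.87^-0.25)]^(1/0.76).
D = 3170 m.
1610^0.386 = 17.29
22600^0.46 = 100.7
8.87^-0.25 = 0.5795
Denominator = 0.0734 × 17.29 × 100.7 × 0.5795 = 74.06
D / 74.06 = 3170 / 74.06 = 42.80
d = 42.80^(1/0.76) = 42.80^1.3158 = 140.2 m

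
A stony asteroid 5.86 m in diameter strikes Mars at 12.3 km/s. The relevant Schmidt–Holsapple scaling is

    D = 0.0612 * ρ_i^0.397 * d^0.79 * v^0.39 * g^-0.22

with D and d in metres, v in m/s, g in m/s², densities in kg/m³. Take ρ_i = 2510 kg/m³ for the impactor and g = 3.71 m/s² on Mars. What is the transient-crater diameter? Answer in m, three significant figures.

D ≈ 163 m

In SI units: v = 12300 m/s.
ρ_i^0.397 = 2510^0.397 = 22.37
d^0.79 = 5.86^0.79 = 4.042
v^0.39 = 12300^0.39 = 39.36
g^-0.22 = 3.71^-0.22 = 0.7494
D = 0.0612 × 22.37 × 4.042 × 39.36 × 0.7494 = 163.2 m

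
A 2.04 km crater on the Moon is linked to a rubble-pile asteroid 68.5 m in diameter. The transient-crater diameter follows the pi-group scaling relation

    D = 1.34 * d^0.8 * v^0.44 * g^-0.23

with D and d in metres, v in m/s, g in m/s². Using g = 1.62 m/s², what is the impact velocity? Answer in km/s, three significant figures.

v ≈ 10.1 km/s

Rearranging for v: v = [D / (1.34 · 68.5^0.8 · 1.62^-0.23)]^(1/0.44).
D = 2040 m.
68.5^0.8 = 29.41
1.62^-0.23 = 0.8950
Denominator = 1.34 × 29.41 × 0.8950 = 35.27
D / 35.27 = 2040 / 35.27 = 57.84
v = 57.84^(1/0.44) = 57.84^2.2727 = 10116 m/s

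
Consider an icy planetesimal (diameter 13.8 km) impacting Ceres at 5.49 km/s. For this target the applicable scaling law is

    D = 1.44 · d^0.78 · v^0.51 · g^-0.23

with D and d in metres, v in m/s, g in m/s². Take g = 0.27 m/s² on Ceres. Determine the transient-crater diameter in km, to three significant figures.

In SI units: d = 13800 m, v = 5490 m/s.
d^0.78 = 13800^0.78 = 1695
v^0.51 = 5490^0.51 = 80.76
g^-0.23 = 0.27^-0.23 = 1.351
D = 1.44 × 1695 × 80.76 × 1.351 = 2.663 × 10^5 m
   = 266.3 km

D ≈ 266 km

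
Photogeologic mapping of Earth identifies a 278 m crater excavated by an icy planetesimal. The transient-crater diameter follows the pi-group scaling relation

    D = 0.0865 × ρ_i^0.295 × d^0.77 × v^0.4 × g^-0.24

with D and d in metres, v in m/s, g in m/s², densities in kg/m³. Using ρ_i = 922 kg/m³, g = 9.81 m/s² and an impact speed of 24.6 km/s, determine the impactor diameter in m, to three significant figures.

Rearranging for d: d = [D / (0.0865 · 922^0.295 · 24600^0.4 · 9.81^-0.24)]^(1/0.77).
922^0.295 = 7.492
24600^0.4 = 57.07
9.81^-0.24 = 0.5781
Denominator = 0.0865 × 7.492 × 57.07 × 0.5781 = 21.38
D / 21.38 = 278 / 21.38 = 13.00
d = 13.00^(1/0.77) = 13.00^1.2987 = 27.97 m

d ≈ 28.0 m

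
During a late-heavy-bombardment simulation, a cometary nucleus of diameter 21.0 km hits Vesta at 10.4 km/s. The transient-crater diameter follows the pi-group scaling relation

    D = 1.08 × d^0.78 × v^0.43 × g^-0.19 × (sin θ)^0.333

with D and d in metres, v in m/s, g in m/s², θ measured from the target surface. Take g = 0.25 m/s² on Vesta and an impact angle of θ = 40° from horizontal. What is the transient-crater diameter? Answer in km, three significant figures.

D ≈ 152 km

In SI units: d = 21000 m, v = 10400 m/s.
d^0.78 = 21000^0.78 = 2351
v^0.43 = 10400^0.43 = 53.37
g^-0.19 = 0.25^-0.19 = 1.301
(sin 40°)^0.333 = 0.6428^0.333 = 0.8632
D = 1.08 × 2351 × 53.37 × 1.301 × 0.8632 = 1.522 × 10^5 m
   = 152.2 km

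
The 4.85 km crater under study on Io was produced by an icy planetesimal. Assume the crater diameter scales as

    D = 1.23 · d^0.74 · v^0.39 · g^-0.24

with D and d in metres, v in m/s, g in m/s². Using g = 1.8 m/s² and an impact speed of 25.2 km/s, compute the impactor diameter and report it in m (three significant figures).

d ≈ 419 m

Rearranging for d: d = [D / (1.23 · 25200^0.39 · 1.8^-0.24)]^(1/0.74).
D = 4850 m.
25200^0.39 = 52.07
1.8^-0.24 = 0.8684
Denominator = 1.23 × 52.07 × 0.8684 = 55.62
D / 55.62 = 4850 / 55.62 = 87.20
d = 87.20^(1/0.74) = 87.20^1.3514 = 419.2 m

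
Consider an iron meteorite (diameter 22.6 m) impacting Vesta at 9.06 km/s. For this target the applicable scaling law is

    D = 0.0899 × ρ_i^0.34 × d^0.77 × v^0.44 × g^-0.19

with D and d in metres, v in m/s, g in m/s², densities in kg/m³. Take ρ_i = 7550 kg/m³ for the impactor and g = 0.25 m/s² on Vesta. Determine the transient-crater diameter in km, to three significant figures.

D ≈ 1.48 km

In SI units: v = 9060 m/s.
ρ_i^0.34 = 7550^0.34 = 20.82
d^0.77 = 22.6^0.77 = 11.03
v^0.44 = 9060^0.44 = 55.10
g^-0.19 = 0.25^-0.19 = 1.301
D = 0.0899 × 20.82 × 11.03 × 55.10 × 1.301 = 1480 m
   = 1.480 km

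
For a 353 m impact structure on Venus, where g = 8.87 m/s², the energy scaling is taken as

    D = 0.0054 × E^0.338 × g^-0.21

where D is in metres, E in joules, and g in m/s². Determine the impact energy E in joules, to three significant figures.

Rearranging: E = [D / (0.0054 · g^-0.21)]^(1/0.338).
g^-0.21 = 8.87^-0.21 = 0.6323
D / (0.0054 × 0.6323) = 353 / (3.414 × 10^-3) = 1.034 × 10^5
E = (1.034 × 10^5)^2.9586 = 6.854 × 10^14 J

E ≈ 6.85 × 10^14 J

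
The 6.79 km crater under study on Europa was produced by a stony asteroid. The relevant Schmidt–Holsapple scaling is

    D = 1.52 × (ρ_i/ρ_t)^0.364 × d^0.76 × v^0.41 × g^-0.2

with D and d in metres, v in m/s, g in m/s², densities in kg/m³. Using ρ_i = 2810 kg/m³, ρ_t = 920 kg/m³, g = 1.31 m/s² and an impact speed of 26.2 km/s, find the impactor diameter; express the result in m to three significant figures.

d ≈ 165 m

Rearranging for d: d = [D / (1.52 · (2810/920)^0.364 · 26200^0.41 · 1.31^-0.2)]^(1/0.76).
D = 6790 m.
(2810/920)^0.364 = 1.501
26200^0.41 = 64.79
1.31^-0.2 = 0.9474
Denominator = 1.52 × 1.501 × 64.79 × 0.9474 = 140.0
D / 140.0 = 6790 / 140.0 = 48.50
d = 48.50^(1/0.76) = 48.50^1.3158 = 165.2 m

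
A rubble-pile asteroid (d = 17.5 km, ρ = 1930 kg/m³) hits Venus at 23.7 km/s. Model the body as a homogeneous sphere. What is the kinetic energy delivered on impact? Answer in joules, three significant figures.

d = 17500 m; v = 23700 m/s.
Mass m = (π/6) ρ d³ = (π/6) × 1930 × (17500)³ = 5.416 × 10^15 kg
E = ½ m v² = 0.5 × 5.416 × 10^15 × (23700)² = 1.521 × 10^24 J

E ≈ 1.52 × 10^24 J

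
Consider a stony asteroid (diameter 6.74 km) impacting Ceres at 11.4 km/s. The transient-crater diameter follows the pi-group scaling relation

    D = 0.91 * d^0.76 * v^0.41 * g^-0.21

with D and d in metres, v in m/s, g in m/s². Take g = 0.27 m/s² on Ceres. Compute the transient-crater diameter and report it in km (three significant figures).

D ≈ 44.8 km

In SI units: d = 6740 m, v = 11400 m/s.
d^0.76 = 6740^0.76 = 812.4
v^0.41 = 11400^0.41 = 46.06
g^-0.21 = 0.27^-0.21 = 1.316
D = 0.91 × 812.4 × 46.06 × 1.316 = 44812 m
   = 44.81 km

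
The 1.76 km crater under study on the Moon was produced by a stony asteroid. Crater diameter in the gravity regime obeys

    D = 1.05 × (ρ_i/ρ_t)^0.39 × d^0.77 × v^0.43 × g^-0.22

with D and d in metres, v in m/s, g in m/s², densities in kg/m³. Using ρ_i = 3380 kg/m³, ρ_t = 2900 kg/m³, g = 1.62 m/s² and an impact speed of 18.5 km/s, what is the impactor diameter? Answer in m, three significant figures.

d ≈ 67.7 m

Rearranging for d: d = [D / (1.05 · (3380/2900)^0.39 · 18500^0.43 · 1.62^-0.22)]^(1/0.77).
D = 1760 m.
(3380/2900)^0.39 = 1.062
18500^0.43 = 68.37
1.62^-0.22 = 0.8993
Denominator = 1.05 × 1.062 × 68.37 × 0.8993 = 68.56
D / 68.56 = 1760 / 68.56 = 25.67
d = 25.67^(1/0.77) = 25.67^1.2987 = 67.67 m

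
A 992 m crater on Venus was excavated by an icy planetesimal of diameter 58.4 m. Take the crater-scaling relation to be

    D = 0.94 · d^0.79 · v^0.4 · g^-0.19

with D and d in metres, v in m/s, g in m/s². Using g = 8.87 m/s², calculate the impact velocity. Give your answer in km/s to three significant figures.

v ≈ 33.1 km/s

Rearranging for v: v = [D / (0.94 · 58.4^0.79 · 8.87^-0.19)]^(1/0.4).
58.4^0.79 = 24.86
8.87^-0.19 = 0.6605
Denominator = 0.94 × 24.86 × 0.6605 = 15.43
D / 15.43 = 992 / 15.43 = 64.29
v = 64.29^(1/0.4) = 64.29^2.5 = 33140 m/s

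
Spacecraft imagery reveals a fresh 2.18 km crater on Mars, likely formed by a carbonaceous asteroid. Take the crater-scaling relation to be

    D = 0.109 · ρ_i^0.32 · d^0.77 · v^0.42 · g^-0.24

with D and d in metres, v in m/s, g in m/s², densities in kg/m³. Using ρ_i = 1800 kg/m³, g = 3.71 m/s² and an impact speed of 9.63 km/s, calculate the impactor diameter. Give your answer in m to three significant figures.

Rearranging for d: d = [D / (0.109 · 1800^0.32 · 9630^0.42 · 3.71^-0.24)]^(1/0.77).
D = 2180 m.
1800^0.32 = 11.01
9630^0.42 = 47.11
3.71^-0.24 = 0.7300
Denominator = 0.109 × 11.01 × 47.11 × 0.7300 = 41.27
D / 41.27 = 2180 / 41.27 = 52.82
d = 52.82^(1/0.77) = 52.82^1.2987 = 172.7 m

d ≈ 173 m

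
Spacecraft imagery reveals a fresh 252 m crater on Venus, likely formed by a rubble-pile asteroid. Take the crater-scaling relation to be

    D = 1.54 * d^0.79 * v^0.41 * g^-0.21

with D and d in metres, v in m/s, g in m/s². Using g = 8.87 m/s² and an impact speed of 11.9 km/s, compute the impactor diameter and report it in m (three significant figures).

Rearranging for d: d = [D / (1.54 · 11900^0.41 · 8.87^-0.21)]^(1/0.79).
11900^0.41 = 46.88
8.87^-0.21 = 0.6323
Denominator = 1.54 × 46.88 × 0.6323 = 45.65
D / 45.65 = 252 / 45.65 = 5.520
d = 5.520^(1/0.79) = 5.520^1.2658 = 8.693 m

d ≈ 8.69 m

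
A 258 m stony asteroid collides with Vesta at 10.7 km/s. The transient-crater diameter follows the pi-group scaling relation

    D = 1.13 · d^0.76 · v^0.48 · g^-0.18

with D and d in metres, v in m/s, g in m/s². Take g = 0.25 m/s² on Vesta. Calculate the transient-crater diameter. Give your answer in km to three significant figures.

D ≈ 8.48 km

In SI units: v = 10700 m/s.
d^0.76 = 258^0.76 = 68.05
v^0.48 = 10700^0.48 = 85.92
g^-0.18 = 0.25^-0.18 = 1.283
D = 1.13 × 68.05 × 85.92 × 1.283 = 8477 m
   = 8.477 km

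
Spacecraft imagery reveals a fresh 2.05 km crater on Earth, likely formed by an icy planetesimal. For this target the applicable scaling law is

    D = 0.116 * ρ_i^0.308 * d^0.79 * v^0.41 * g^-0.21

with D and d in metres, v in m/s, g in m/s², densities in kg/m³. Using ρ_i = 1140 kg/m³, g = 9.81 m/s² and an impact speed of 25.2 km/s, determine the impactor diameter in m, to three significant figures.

d ≈ 146 m

Rearranging for d: d = [D / (0.116 · 1140^0.308 · 25200^0.41 · 9.81^-0.21)]^(1/0.79).
D = 2050 m.
1140^0.308 = 8.740
25200^0.41 = 63.76
9.81^-0.21 = 0.6191
Denominator = 0.116 × 8.740 × 63.76 × 0.6191 = 40.02
D / 40.02 = 2050 / 40.02 = 51.22
d = 51.22^(1/0.79) = 51.22^1.2658 = 145.8 m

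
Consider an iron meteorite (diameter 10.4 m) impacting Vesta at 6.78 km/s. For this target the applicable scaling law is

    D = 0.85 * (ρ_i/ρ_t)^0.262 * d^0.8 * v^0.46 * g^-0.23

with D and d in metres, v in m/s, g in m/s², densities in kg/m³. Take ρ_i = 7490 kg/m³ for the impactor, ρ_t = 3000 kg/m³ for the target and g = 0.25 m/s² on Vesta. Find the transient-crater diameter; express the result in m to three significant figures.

D ≈ 560 m

In SI units: v = 6780 m/s.
(ρ_i/ρ_t)^0.262 = (7490/3000)^0.262 = 1.271
d^0.8 = 10.4^0.8 = 6.511
v^0.46 = 6780^0.46 = 57.86
g^-0.23 = 0.25^-0.23 = 1.376
D = 0.85 × 1.271 × 6.511 × 57.86 × 1.376 = 560.0 m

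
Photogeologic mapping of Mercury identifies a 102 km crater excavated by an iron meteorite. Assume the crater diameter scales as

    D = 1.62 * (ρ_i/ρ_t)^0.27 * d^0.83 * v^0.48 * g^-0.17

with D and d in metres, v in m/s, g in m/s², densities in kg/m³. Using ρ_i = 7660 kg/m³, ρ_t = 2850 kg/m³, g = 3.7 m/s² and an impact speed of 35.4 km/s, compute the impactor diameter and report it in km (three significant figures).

d ≈ 1.34 km

Rearranging for d: d = [D / (1.62 · (7660/2850)^0.27 · 35400^0.48 · 3.7^-0.17)]^(1/0.83).
D = 102000 m.
(7660/2850)^0.27 = 1.306
35400^0.48 = 152.6
3.7^-0.17 = 0.8006
Denominator = 1.62 × 1.306 × 152.6 × 0.8006 = 258.5
D / 258.5 = 102000 / 258.5 = 394.6
d = 394.6^(1/0.83) = 394.6^1.2048 = 1342 m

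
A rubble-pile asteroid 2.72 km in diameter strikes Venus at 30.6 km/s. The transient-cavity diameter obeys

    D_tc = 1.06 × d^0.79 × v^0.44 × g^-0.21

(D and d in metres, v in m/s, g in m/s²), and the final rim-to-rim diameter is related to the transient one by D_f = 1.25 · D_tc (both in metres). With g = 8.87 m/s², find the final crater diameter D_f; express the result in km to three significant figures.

In SI: d = 2720 m, v = 30600 m/s.
d^0.79 = 2720^0.79 = 516.8
v^0.44 = 30600^0.44 = 94.13
g^-0.21 = 8.87^-0.21 = 0.6323
D_tc = 1.06 × 516.8 × 94.13 × 0.6323 = 32600 m
D_f = 1.25 × 32600 = 40750 m
     = 40.75 km

D_f ≈ 40.8 km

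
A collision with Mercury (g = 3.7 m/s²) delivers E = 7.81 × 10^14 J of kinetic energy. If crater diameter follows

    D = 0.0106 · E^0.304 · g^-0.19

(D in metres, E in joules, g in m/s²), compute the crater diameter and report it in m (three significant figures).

E^0.304 = (7.81 × 10^14)^0.304 = 3.368 × 10^4
g^-0.19 = 3.7^-0.19 = 0.7799
D = 0.0106 × 3.368 × 10^4 × 0.7799 = 278.4 m

D ≈ 278 m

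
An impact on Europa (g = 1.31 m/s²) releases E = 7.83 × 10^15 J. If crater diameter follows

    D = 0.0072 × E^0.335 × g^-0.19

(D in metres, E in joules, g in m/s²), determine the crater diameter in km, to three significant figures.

D ≈ 1.44 km

E^0.335 = (7.83 × 10^15)^0.335 = 2.111 × 10^5
g^-0.19 = 1.31^-0.19 = 0.9500
D = 0.0072 × 2.111 × 10^5 × 0.9500 = 1444 m
   = 1.444 km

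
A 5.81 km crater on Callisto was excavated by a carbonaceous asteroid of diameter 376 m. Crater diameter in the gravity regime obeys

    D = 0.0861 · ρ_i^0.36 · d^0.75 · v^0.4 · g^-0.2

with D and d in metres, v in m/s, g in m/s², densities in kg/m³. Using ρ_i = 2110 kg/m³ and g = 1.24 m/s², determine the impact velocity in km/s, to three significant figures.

v ≈ 19.9 km/s

Rearranging for v: v = [D / (0.0861 · 2110^0.36 · 376^0.75 · 1.24^-0.2)]^(1/0.4).
D = 5810 m.
2110^0.36 = 15.73
376^0.75 = 85.39
1.24^-0.2 = 0.9579
Denominator = 0.0861 × 15.73 × 85.39 × 0.9579 = 110.8
D / 110.8 = 5810 / 110.8 = 52.44
v = 52.44^(1/0.4) = 52.44^2.5 = 19914 m/s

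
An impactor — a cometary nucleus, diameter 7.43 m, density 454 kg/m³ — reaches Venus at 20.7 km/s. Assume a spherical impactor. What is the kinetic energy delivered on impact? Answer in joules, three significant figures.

E ≈ 2.09 × 10^13 J

v = 20700 m/s.
Mass m = (π/6) ρ d³ = (π/6) × 454 × (7.43)³ = 9.750 × 10^4 kg
E = ½ m v² = 0.5 × 9.750 × 10^4 × (20700)² = 2.089 × 10^13 J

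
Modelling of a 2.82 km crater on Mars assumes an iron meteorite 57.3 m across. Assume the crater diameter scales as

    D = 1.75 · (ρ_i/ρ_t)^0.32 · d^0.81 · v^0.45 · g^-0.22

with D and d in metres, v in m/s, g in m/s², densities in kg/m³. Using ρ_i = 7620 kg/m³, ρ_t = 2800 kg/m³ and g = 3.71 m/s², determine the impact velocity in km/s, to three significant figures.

Rearranging for v: v = [D / (1.75 · (7620/2800)^0.32 · 57.3^0.81 · 3.71^-0.22)]^(1/0.45).
D = 2820 m.
(7620/2800)^0.32 = 1.378
57.3^0.81 = 26.55
3.71^-0.22 = 0.7494
Denominator = 1.75 × 1.378 × 26.55 × 0.7494 = 47.98
D / 47.98 = 2820 / 47.98 = 58.77
v = 58.77^(1/0.45) = 58.77^2.2222 = 8539 m/s

v ≈ 8.54 km/s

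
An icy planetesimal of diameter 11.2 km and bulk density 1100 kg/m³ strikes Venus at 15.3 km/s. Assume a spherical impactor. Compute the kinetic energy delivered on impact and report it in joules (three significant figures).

d = 11200 m; v = 15300 m/s.
Mass m = (π/6) ρ d³ = (π/6) × 1100 × (11200)³ = 8.092 × 10^14 kg
E = ½ m v² = 0.5 × 8.092 × 10^14 × (15300)² = 9.471 × 10^22 J

E ≈ 9.47 × 10^22 J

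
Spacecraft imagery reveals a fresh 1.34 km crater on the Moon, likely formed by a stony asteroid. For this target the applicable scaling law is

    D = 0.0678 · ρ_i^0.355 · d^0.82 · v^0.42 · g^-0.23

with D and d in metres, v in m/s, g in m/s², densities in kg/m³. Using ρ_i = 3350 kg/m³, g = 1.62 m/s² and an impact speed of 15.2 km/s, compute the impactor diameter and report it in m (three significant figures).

Rearranging for d: d = [D / (0.0678 · 3350^0.355 · 15200^0.42 · 1.62^-0.23)]^(1/0.82).
D = 1340 m.
3350^0.355 = 17.84
15200^0.42 = 57.07
1.62^-0.23 = 0.8950
Denominator = 0.0678 × 17.84 × 57.07 × 0.8950 = 61.78
D / 61.78 = 1340 / 61.78 = 21.69
d = 21.69^(1/0.82) = 21.69^1.2195 = 42.62 m

d ≈ 42.6 m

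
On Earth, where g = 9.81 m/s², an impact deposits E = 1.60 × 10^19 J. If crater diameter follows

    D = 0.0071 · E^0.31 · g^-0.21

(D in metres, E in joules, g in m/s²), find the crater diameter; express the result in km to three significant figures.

E^0.31 = (1.60 × 10^19)^0.31 = 8.980 × 10^5
g^-0.21 = 9.81^-0.21 = 0.6191
D = 0.0071 × 8.980 × 10^5 × 0.6191 = 3947 m
   = 3.947 km

D ≈ 3.95 km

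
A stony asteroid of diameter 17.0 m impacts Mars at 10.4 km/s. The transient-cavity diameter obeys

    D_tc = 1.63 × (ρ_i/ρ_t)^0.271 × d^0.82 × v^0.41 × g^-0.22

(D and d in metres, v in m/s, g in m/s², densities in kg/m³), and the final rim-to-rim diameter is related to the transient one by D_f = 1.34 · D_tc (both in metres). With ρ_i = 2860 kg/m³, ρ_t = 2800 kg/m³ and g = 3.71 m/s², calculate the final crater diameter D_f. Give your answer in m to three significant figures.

v = 10400 m/s.
(ρ_i/ρ_t)^0.271 = (2860/2800)^0.271 = 1.006
d^0.82 = 17^0.82 = 10.21
v^0.41 = 10400^0.41 = 44.36
g^-0.22 = 3.71^-0.22 = 0.7494
D_tc = 1.63 × 1.006 × 10.21 × 44.36 × 0.7494 = 556.6 m
D_f = 1.34 × 556.6 = 745.8 m

D_f ≈ 746 m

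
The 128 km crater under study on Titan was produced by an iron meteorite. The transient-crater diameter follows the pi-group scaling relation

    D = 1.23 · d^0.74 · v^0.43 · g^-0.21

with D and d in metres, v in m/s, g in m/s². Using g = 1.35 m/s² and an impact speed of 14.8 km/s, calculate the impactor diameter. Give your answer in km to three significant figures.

d ≈ 24.8 km

Rearranging for d: d = [D / (1.23 · 14800^0.43 · 1.35^-0.21)]^(1/0.74).
D = 128000 m.
14800^0.43 = 62.12
1.35^-0.21 = 0.9389
Denominator = 1.23 × 62.12 × 0.9389 = 71.74
D / 71.74 = 128000 / 71.74 = 1784
d = 1784^(1/0.74) = 1784^1.3514 = 24771 m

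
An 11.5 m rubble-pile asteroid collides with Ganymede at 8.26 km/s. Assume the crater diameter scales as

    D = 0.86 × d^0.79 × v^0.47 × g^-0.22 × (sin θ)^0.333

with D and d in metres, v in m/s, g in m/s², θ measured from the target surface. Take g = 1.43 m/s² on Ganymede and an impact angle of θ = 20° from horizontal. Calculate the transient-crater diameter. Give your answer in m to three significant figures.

In SI units: v = 8260 m/s.
d^0.79 = 11.5^0.79 = 6.886
v^0.47 = 8260^0.47 = 69.34
g^-0.22 = 1.43^-0.22 = 0.9243
(sin 20°)^0.333 = 0.3420^0.333 = 0.6996
D = 0.86 × 6.886 × 69.34 × 0.9243 × 0.6996 = 265.5 m

D ≈ 266 m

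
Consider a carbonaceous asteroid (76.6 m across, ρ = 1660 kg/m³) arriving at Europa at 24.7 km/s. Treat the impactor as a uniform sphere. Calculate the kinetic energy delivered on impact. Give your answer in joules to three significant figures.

E ≈ 1.19 × 10^17 J

v = 24700 m/s.
Mass m = (π/6) ρ d³ = (π/6) × 1660 × (76.6)³ = 3.907 × 10^8 kg
E = ½ m v² = 0.5 × 3.907 × 10^8 × (24700)² = 1.192 × 10^17 J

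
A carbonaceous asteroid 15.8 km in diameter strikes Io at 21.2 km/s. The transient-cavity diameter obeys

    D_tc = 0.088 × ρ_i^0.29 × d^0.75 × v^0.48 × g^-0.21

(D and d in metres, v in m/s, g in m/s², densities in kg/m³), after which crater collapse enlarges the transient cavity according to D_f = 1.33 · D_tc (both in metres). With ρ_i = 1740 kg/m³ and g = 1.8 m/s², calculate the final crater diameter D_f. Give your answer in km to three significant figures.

In SI: d = 15800 m, v = 21200 m/s.
ρ_i^0.29 = 1740^0.29 = 8.705
d^0.75 = 15800^0.75 = 1409
v^0.48 = 21200^0.48 = 119.3
g^-0.21 = 1.8^-0.21 = 0.8839
D_tc = 0.088 × 8.705 × 1409 × 119.3 × 0.8839 = 1.138 × 10^5 m
D_f = 1.33 × 1.138 × 10^5 = 1.514 × 10^5 m
     = 151.4 km

D_f ≈ 151 km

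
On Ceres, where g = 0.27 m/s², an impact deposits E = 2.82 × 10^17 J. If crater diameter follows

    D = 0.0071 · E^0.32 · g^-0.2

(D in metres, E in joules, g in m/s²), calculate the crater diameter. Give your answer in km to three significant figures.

D ≈ 3.54 km

E^0.32 = (2.82 × 10^17)^0.32 = 3.838 × 10^5
g^-0.2 = 0.27^-0.2 = 1.299
D = 0.0071 × 3.838 × 10^5 × 1.299 = 3540 m
   = 3.540 km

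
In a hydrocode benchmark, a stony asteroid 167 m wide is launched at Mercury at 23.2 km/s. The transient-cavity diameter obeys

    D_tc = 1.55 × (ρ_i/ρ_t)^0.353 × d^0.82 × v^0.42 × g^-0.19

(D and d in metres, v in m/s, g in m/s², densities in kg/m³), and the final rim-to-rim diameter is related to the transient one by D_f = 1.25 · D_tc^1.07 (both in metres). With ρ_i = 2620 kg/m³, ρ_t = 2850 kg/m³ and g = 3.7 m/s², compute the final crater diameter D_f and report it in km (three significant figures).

D_f ≈ 12.1 km

v = 23200 m/s.
(ρ_i/ρ_t)^0.353 = (2620/2850)^0.353 = 0.9707
d^0.82 = 167^0.82 = 66.47
v^0.42 = 23200^0.42 = 68.16
g^-0.19 = 3.7^-0.19 = 0.7799
D_tc = 1.55 × 0.9707 × 66.47 × 68.16 × 0.7799 = 5316 m
D_f = 1.25 × (5316)^1.07 = 12114 m
     = 12.11 km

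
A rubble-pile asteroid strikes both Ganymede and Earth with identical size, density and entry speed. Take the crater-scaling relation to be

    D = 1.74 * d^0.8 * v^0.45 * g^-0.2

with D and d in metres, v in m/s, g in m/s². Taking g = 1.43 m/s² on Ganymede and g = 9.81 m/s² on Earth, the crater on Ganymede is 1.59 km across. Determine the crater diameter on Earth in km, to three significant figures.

D ≈ 1.08 km

All impactor-dependent factors cancel in the ratio, leaving D_Earth/D_Ganymede = (g_Earth/g_Ganymede)^-0.2.
(9.81/1.43)^-0.2 = 6.860^-0.2 = 0.6804
D_Earth = 0.6804 × 1.59 km = 1.08 km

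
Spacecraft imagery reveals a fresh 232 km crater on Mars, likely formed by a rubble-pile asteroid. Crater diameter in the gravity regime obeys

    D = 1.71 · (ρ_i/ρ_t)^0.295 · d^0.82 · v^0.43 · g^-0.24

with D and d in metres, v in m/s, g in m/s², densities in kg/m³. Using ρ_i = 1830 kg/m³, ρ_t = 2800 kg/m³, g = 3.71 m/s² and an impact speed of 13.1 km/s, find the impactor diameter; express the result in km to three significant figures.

Rearranging for d: d = [D / (1.71 · (1830/2800)^0.295 · 13100^0.43 · 3.71^-0.24)]^(1/0.82).
D = 232000 m.
(1830/2800)^0.295 = 0.8821
13100^0.43 = 58.94
3.71^-0.24 = 0.7300
Denominator = 1.71 × 0.8821 × 58.94 × 0.7300 = 64.90
D / 64.90 = 232000 / 64.90 = 3575
d = 3575^(1/0.82) = 3575^1.2195 = 21539 m

d ≈ 21.5 km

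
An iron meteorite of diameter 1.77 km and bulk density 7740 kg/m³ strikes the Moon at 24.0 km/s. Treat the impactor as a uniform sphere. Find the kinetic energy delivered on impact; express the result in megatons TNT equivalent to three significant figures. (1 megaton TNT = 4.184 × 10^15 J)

d = 1770 m; v = 24000 m/s.
Mass m = (π/6) ρ d³ = (π/6) × 7740 × (1770)³ = 2.247 × 10^13 kg
E = ½ m v² = 0.5 × 2.247 × 10^13 × (24000)² = 6.471 × 10^21 J
   = 6.471 × 10^21 / 4.184×10^15 = 1.547 × 10^6 Mt

E ≈ 1.55 × 10^6 Mt TNT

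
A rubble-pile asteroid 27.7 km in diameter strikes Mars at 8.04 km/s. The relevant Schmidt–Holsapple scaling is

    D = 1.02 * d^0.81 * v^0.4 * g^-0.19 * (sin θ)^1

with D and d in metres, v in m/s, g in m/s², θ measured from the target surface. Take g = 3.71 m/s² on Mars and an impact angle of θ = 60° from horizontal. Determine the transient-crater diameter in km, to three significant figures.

D ≈ 99.6 km

In SI units: d = 27700 m, v = 8040 m/s.
d^0.81 = 27700^0.81 = 3967
v^0.4 = 8040^0.4 = 36.48
g^-0.19 = 3.71^-0.19 = 0.7795
(sin 60°)^1 = 0.8660^1 = 0.8660
D = 1.02 × 3967 × 36.48 × 0.7795 × 0.8660 = 99644 m
   = 99.64 km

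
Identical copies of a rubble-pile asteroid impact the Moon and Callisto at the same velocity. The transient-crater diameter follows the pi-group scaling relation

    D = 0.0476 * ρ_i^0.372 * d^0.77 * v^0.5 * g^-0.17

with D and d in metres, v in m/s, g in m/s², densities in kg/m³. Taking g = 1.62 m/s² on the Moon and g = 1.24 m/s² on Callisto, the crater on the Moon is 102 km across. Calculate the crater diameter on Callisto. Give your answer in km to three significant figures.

D ≈ 107 km

All impactor-dependent factors cancel in the ratio, leaving D_Callisto/D_Moon = (g_Callisto/g_Moon)^-0.17.
(1.24/1.62)^-0.17 = 0.7654^-0.17 = 1.046
D_Callisto = 1.046 × 102 km = 107 km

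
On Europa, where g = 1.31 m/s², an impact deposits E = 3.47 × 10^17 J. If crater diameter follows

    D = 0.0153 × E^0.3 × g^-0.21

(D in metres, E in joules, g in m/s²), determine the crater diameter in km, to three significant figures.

E^0.3 = (3.47 × 10^17)^0.3 = 1.829 × 10^5
g^-0.21 = 1.31^-0.21 = 0.9449
D = 0.0153 × 1.829 × 10^5 × 0.9449 = 2644 m
   = 2.644 km

D ≈ 2.64 km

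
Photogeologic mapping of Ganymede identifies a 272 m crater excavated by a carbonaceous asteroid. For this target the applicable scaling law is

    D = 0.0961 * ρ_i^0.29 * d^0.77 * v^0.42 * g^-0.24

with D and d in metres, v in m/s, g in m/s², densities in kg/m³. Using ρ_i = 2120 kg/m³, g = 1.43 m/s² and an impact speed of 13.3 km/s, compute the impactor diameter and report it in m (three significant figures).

Rearranging for d: d = [D / (0.0961 · 2120^0.29 · 13300^0.42 · 1.43^-0.24)]^(1/0.77).
2120^0.29 = 9.218
13300^0.42 = 53.95
1.43^-0.24 = 0.9177
Denominator = 0.0961 × 9.218 × 53.95 × 0.9177 = 43.86
D / 43.86 = 272 / 43.86 = 6.202
d = 6.202^(1/0.77) = 6.202^1.2987 = 10.70 m

d ≈ 10.7 m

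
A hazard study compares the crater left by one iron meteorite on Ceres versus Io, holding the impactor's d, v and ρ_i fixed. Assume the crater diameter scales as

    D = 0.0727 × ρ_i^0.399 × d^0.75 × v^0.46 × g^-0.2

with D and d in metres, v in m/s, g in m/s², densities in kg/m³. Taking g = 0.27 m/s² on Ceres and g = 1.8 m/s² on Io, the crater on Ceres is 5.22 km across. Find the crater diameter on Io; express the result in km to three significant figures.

D ≈ 3.57 km

All impactor-dependent factors cancel in the ratio, leaving D_Io/D_Ceres = (g_Io/g_Ceres)^-0.2.
(1.8/0.27)^-0.2 = 6.667^-0.2 = 0.6842
D_Io = 0.6842 × 5.22 km = 3.57 km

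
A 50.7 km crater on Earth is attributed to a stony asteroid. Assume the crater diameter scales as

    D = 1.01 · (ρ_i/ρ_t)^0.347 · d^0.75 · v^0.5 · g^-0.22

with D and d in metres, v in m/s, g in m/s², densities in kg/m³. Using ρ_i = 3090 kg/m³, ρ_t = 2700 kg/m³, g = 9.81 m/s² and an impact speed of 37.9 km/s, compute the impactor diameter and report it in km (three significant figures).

d ≈ 3.01 km

Rearranging for d: d = [D / (1.01 · (3090/2700)^0.347 · 37900^0.5 · 9.81^-0.22)]^(1/0.75).
D = 50700 m.
(3090/2700)^0.347 = 1.048
37900^0.5 = 194.7
9.81^-0.22 = 0.6051
Denominator = 1.01 × 1.048 × 194.7 × 0.6051 = 124.7
D / 124.7 = 50700 / 124.7 = 406.6
d = 406.6^(1/0.75) = 406.6^1.3333 = 3012 m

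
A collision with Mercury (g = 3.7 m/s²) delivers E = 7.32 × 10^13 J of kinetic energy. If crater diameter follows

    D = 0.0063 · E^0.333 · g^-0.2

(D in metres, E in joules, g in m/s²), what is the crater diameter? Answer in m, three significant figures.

D ≈ 201 m

E^0.333 = (7.32 × 10^13)^0.333 = 4.139 × 10^4
g^-0.2 = 3.7^-0.2 = 0.7698
D = 0.0063 × 4.139 × 10^4 × 0.7698 = 200.7 m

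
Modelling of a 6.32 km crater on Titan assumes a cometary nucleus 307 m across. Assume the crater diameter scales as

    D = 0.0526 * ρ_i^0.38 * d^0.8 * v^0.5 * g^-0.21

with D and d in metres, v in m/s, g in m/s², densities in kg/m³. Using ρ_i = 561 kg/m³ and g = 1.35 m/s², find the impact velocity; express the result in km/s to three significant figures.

Rearranging for v: v = [D / (0.0526 · 561^0.38 · 307^0.8 · 1.35^-0.21)]^(1/0.5).
D = 6320 m.
561^0.38 = 11.08
307^0.8 = 97.66
1.35^-0.21 = 0.9389
Denominator = 0.0526 × 11.08 × 97.66 × 0.9389 = 53.44
D / 53.44 = 6320 / 53.44 = 118.3
v = 118.3^(1/0.5) = 118.3^2 = 13995 m/s

v ≈ 14.0 km/s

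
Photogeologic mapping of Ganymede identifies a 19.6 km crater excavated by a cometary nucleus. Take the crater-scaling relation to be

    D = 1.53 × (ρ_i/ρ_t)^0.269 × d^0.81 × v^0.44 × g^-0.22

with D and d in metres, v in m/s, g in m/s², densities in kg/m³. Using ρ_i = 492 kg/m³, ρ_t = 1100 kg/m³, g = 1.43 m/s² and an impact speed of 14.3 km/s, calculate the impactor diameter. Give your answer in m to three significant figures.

d ≈ 938 m

Rearranging for d: d = [D / (1.53 · (492/1100)^0.269 · 14300^0.44 · 1.43^-0.22)]^(1/0.81).
D = 19600 m.
(492/1100)^0.269 = 0.8054
14300^0.44 = 67.35
1.43^-0.22 = 0.9243
Denominator = 1.53 × 0.8054 × 67.35 × 0.9243 = 76.71
D / 76.71 = 19600 / 76.71 = 255.5
d = 255.5^(1/0.81) = 255.5^1.2346 = 937.9 m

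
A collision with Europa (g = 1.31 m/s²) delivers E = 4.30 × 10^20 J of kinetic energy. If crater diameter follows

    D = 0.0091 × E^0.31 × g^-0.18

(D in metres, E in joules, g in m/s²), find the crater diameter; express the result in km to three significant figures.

D ≈ 21.6 km

E^0.31 = (4.30 × 10^20)^0.31 = 2.491 × 10^6
g^-0.18 = 1.31^-0.18 = 0.9526
D = 0.0091 × 2.491 × 10^6 × 0.9526 = 21594 m
   = 21.59 km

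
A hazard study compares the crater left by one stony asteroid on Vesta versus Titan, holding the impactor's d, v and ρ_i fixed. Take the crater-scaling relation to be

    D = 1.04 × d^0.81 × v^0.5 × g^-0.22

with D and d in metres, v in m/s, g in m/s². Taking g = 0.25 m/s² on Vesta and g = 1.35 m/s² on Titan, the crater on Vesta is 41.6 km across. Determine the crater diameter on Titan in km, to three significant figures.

All impactor-dependent factors cancel in the ratio, leaving D_Titan/D_Vesta = (g_Titan/g_Vesta)^-0.22.
(1.35/0.25)^-0.22 = 5.400^-0.22 = 0.6900
D_Titan = 0.6900 × 41.6 km = 28.7 km

D ≈ 28.7 km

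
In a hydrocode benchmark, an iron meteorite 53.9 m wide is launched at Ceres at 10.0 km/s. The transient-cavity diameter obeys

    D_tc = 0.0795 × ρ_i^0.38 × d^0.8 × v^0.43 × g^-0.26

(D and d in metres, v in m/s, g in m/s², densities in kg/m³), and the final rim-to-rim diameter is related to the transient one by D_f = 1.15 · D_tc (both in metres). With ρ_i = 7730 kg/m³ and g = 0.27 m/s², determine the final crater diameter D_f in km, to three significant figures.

D_f ≈ 4.92 km

v = 10000 m/s.
ρ_i^0.38 = 7730^0.38 = 30.03
d^0.8 = 53.9^0.8 = 24.28
v^0.43 = 10000^0.43 = 52.48
g^-0.26 = 0.27^-0.26 = 1.406
D_tc = 0.0795 × 30.03 × 24.28 × 52.48 × 1.406 = 4277 m
D_f = 1.15 × 4277 = 4919 m
     = 4.919 km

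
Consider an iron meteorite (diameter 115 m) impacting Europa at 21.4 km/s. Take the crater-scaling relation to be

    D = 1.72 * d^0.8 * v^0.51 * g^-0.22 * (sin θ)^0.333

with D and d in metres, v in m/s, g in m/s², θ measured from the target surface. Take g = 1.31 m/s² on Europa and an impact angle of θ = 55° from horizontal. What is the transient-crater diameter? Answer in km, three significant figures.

D ≈ 10.9 km

In SI units: v = 21400 m/s.
d^0.8 = 115^0.8 = 44.52
v^0.51 = 21400^0.51 = 161.6
g^-0.22 = 1.31^-0.22 = 0.9423
(sin 55°)^0.333 = 0.8192^0.333 = 0.9357
D = 1.72 × 44.52 × 161.6 × 0.9423 × 0.9357 = 10911 m
   = 10.91 km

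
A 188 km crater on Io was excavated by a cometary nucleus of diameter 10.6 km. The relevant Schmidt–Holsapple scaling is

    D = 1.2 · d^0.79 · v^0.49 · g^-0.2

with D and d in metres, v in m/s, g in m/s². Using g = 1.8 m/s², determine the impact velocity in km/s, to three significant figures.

v ≈ 16.5 km/s

Rearranging for v: v = [D / (1.2 · 10600^0.79 · 1.8^-0.2)]^(1/0.49).
D = 188000 m.
10600^0.79 = 1514
1.8^-0.2 = 0.8891
Denominator = 1.2 × 1514 × 0.8891 = 1615
D / 1615 = 188000 / 1615 = 116.4
v = 116.4^(1/0.49) = 116.4^2.0408 = 16451 m/s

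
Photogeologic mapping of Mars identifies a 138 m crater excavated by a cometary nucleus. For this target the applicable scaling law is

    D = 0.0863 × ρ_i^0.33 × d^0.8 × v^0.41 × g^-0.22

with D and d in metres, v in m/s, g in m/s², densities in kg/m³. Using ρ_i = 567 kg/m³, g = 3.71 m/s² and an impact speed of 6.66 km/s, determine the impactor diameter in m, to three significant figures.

d ≈ 11.6 m

Rearranging for d: d = [D / (0.0863 · 567^0.33 · 6660^0.41 · 3.71^-0.22)]^(1/0.8).
567^0.33 = 8.104
6660^0.41 = 36.95
3.71^-0.22 = 0.7494
Denominator = 0.0863 × 8.104 × 36.95 × 0.7494 = 19.37
D / 19.37 = 138 / 19.37 = 7.124
d = 7.124^(1/0.8) = 7.124^1.25 = 11.64 m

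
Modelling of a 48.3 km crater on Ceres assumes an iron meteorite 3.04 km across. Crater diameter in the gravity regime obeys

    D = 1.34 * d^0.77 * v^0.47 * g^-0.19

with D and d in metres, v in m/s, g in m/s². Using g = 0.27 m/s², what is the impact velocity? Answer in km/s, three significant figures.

v ≈ 5.75 km/s

Rearranging for v: v = [D / (1.34 · 3040^0.77 · 0.27^-0.19)]^(1/0.47).
D = 48300 m.
3040^0.77 = 480.6
0.27^-0.19 = 1.282
Denominator = 1.34 × 480.6 × 1.282 = 825.6
D / 825.6 = 48300 / 825.6 = 58.50
v = 58.50^(1/0.47) = 58.50^2.1277 = 5754 m/s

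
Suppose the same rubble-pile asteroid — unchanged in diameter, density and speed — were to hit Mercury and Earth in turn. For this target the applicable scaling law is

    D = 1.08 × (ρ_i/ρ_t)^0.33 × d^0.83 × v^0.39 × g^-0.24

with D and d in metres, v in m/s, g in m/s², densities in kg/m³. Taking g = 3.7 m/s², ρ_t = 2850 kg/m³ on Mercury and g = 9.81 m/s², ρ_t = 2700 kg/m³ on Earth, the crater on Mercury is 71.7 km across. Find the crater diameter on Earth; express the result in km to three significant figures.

The impactor-only factors (d, v, ρ_i) cancel in the ratio, leaving D_Earth/D_Mercury = (g_Earth/g_Mercury)^-0.24 · (ρ_t,Mercury/ρ_t,Earth)^0.33.
(9.81/3.7)^-0.24 = 2.651^-0.24 = 0.7914
(2850/2700)^0.33 = 1.056^0.33 = 1.018
Ratio = 0.7914 × 1.018 = 0.8056
D_Earth = 0.8056 × 71.7 km = 57.8 km

D ≈ 57.8 km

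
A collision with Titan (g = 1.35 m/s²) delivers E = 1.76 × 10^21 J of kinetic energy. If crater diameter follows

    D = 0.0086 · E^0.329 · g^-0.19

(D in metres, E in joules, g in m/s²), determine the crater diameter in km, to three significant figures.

E^0.329 = (1.76 × 10^21)^0.329 = 9.767 × 10^6
g^-0.19 = 1.35^-0.19 = 0.9446
D = 0.0086 × 9.767 × 10^6 × 0.9446 = 79343 m
   = 79.34 km

D ≈ 79.3 km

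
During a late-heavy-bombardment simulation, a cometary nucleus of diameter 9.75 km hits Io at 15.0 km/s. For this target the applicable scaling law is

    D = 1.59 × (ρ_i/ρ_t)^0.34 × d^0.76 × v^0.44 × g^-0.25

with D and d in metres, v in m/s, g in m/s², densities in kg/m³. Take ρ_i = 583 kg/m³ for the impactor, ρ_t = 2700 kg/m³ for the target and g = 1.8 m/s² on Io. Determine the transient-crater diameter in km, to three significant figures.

In SI units: d = 9750 m, v = 15000 m/s.
(ρ_i/ρ_t)^0.34 = (583/2700)^0.34 = 0.5938
d^0.76 = 9750^0.76 = 1076
v^0.44 = 15000^0.44 = 68.78
g^-0.25 = 1.8^-0.25 = 0.8633
D = 1.59 × 0.5938 × 1076 × 68.78 × 0.8633 = 60322 m
   = 60.32 km

D ≈ 60.3 km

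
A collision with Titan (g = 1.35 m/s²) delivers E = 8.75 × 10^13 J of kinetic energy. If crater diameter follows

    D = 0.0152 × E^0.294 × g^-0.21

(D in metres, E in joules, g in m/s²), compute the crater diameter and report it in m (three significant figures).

D ≈ 179 m

E^0.294 = (8.75 × 10^13)^0.294 = 1.256 × 10^4
g^-0.21 = 1.35^-0.21 = 0.9389
D = 0.0152 × 1.256 × 10^4 × 0.9389 = 179.2 m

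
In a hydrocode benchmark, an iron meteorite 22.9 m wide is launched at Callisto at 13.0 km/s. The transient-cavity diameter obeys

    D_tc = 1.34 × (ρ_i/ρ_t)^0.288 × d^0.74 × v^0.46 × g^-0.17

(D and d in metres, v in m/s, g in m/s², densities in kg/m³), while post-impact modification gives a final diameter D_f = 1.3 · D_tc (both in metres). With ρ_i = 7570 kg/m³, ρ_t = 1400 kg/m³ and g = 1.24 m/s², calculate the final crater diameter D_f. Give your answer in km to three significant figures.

D_f ≈ 2.16 km

v = 13000 m/s.
(ρ_i/ρ_t)^0.288 = (7570/1400)^0.288 = 1.626
d^0.74 = 22.9^0.74 = 10.15
v^0.46 = 13000^0.46 = 78.06
g^-0.17 = 1.24^-0.17 = 0.9641
D_tc = 1.34 × 1.626 × 10.15 × 78.06 × 0.9641 = 1664 m
D_f = 1.3 × 1664 = 2163 m
     = 2.163 km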